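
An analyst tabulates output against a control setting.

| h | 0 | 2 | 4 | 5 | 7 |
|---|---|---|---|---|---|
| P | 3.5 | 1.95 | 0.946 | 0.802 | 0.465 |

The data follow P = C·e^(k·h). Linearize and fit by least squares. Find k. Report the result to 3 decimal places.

Linearized form: ln P = k·h + ln C. From the 5 transformed points,
Over the data: Σh = 18.0000, Σ(h)² = 94.0000, Σln P = 0.8787, Σh·ln P = -5.3497.
Normal system: [[94.0000, 18.0000]; [18.0000, 5]]·[k, ln C]ᵀ = [-5.3497, 0.8787]ᵀ.
Slope k = (n·Σh·ln P − Σh·Σln P)/(n·Σ(h)² − (Σh)²) = (5·-5.3497 − 18.0000·0.8787)/146.0000 = -0.29154; ln C = (Σln P − k·Σh)/n = 1.22529.

k = -0.292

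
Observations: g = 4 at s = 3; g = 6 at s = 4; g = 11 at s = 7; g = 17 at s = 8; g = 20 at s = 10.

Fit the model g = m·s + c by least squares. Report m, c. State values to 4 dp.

m = 2.3434, c = -3.3976

The normal equations are: 238·m + 32·c = 449;  32·m + 5·c = 58.
Eliminating c: 5·(row 1) − 32·(row 2) gives 166·m = 5·449 − 32·58 = 389, so m = 389/166.
Then c = (58 − 32·(389/166))/5 = -282/83.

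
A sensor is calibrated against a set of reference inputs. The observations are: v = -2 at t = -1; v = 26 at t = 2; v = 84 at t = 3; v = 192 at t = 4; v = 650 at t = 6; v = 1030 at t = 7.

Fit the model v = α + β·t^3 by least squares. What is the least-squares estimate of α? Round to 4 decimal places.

α = 1.6289

From the data, Σ1 = 6, Σt^3 = 657, Σt^3·t^3 = 169195.
Moment sums: Σv = 1980, Σt^3·v = 508456.
So MᵀM·[α, β]ᵀ = Mᵀv: [[6, 657]; [657, 169195]]·[α, β]ᵀ = [1980, 508456]ᵀ.
Determinant 6·169195 − 657² = 583521.
α = (1980·169195 − 657·508456)/583521 = 316836/194507; β = (6·508456 − 657·1980)/583521 = 583292/194507.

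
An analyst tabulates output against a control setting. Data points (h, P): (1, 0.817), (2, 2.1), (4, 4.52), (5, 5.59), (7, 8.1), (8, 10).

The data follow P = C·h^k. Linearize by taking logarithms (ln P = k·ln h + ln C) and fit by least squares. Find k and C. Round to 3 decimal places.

k = 1.174, C = 0.862

Let Y = ln P. Fitting Y = k·ln h + ln C by least squares:
Σln h = 7.7142, Σ(ln h)² = 13.1032, Σln P = 8.1638, Σln h·ln P = 14.2340.
Equations: 13.1032·k + 7.7142·ln C = 14.2340;  7.7142·k + 6·ln C = 8.1638.
Δ = 13.1032·6 − (7.7142)² = 19.1098; k = (14.2340·6 − 7.7142·8.1638)/19.1098 = 1.17357, ln C = (13.1032·8.1638 − 7.7142·14.2340)/19.1098 = -0.14824, so C = exp(-0.14824) = 0.86222.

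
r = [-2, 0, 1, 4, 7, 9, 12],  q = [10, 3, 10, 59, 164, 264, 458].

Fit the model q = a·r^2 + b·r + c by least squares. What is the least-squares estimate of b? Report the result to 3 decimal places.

Sums needed: Σr^2·r^2 = 29971, Σr^2·r = 2857, Σr^2 = 295, Σr·r = 295, Σr = 31, Σ1 = 7.
Right-hand side: Σr^2·q = 96366, Σr·q = 9246, Σq = 968.
So MᵀM·[a, b, c]ᵀ = Mᵀq: [[29971, 2857, 295]; [2857, 295, 31]; [295, 31, 7]]·[a, b, c]ᵀ = [96366, 9246, 968]ᵀ.
Solving the 3×3 system (Gaussian elimination) gives a = 627053/211083, b = 472375/211083, c = 224004/70361.

b = 2.238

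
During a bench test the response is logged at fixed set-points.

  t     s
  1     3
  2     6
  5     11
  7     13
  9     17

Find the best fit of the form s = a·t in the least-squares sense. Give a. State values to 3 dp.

Sums needed: Σt·t = 160.
And Σt·s = 314.
MᵀM·[a]ᵀ = Mᵀs becomes [[160]]·[a]ᵀ = [314]ᵀ.
a = 314/160 = 1.9625.

a = 1.963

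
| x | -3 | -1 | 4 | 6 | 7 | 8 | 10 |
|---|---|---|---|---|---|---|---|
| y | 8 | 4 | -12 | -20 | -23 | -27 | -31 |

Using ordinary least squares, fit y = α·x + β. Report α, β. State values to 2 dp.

α = -3.16, β = -0.42

Entries of MᵀM: Σx·x = 275, Σx = 31, Σ1 = 7.
For Mᵀy: Σx·y = -883, Σy = -101.
Normal equations: [[275, 31]; [31, 7]]·[α, β]ᵀ = [-883, -101]ᵀ.
Eliminating β: 7·(row 1) − 31·(row 2) gives 964·α = 7·(-883) − 31·(-101) = -3050, so α = -1525/482.
Then β = ((-101) − 31·(-1525/482))/7 = -201/482.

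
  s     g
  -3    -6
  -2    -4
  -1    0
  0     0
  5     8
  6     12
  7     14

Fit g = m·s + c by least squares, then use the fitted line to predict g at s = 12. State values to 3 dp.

ĝ = 22.807

With design matrix A, AᵀA = [[124, 12]; [12, 7]] and Aᵀg = [236, 24]ᵀ.
Eliminating c: 7·(row 1) − 12·(row 2) gives 724·m = 7·236 − 12·24 = 1364, so m = 341/181.
Then c = (24 − 12·(341/181))/7 = 36/181.
At s = 12: ĝ = (341/181)·(12) + (36/181)·(1) = 4128/181.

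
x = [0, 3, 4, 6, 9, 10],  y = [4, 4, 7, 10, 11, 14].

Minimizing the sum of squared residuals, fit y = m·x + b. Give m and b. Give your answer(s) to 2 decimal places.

m = 1.01, b = 2.93

With design matrix M, MᵀM = [[242, 32]; [32, 6]] and Mᵀy = [339, 50]ᵀ.
det = 242·6 − 32² = 428.
m = (339·6 − 32·50)/428 = 217/214; b = (242·50 − 32·339)/428 = 313/107.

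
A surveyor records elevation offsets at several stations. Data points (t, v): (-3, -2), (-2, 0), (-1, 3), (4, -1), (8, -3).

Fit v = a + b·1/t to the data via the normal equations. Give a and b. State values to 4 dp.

Setting ∂/∂a … = 0 gives: 5·a + (-35/24)·b = -3;  (-35/24)·a + (829/576)·b = -71/24.
(Σ1 = 5, Σ1/t = -35/24, Σ1/t·1/t = 829/576, Σv = -3, Σ1/t·v = -71/24.)
Determinant 5·(829/576) − (-35/24)² = 365/72.
a = ((-3)·(829/576) − (-35/24)·(-71/24))/(365/72) = -1243/730; b = (5·(-71/24) − (-35/24)·(-3))/(365/72) = -276/73.

a = -1.7027, b = -3.7808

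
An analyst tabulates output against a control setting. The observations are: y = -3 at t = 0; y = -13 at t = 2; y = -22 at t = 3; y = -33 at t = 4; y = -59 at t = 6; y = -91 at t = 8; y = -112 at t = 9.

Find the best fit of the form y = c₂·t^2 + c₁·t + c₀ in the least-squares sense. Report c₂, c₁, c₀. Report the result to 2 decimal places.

From the data, Σt^2·t^2 = 12306, Σt^2·t = 1556, Σt^2 = 210, Σt·t = 210, Σt = 32, Σ1 = 7.
Moment sums: Σt^2·y = -17798, Σt·y = -2314, Σy = -333.
AᵀA·[c₂, c₁, c₀]ᵀ = Aᵀy becomes [[12306, 1556, 210]; [1556, 210, 32]; [210, 32, 7]]·[c₂, c₁, c₀]ᵀ = [-17798, -2314, -333]ᵀ.
Solving the 3×3 system (Gaussian elimination) gives c₂ = -44834/48041, c₁ = -25367/6863, c₀ = -128615/48041.

c₂ = -0.93, c₁ = -3.70, c₀ = -2.68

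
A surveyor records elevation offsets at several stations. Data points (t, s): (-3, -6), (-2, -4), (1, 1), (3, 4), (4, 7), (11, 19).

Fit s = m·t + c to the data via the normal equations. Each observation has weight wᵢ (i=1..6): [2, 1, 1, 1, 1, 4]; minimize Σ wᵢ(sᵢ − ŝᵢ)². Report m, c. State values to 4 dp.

m = 1.7855, c = -0.6560

Sums needed: Σwᵢ·t·t = 532, Σwᵢ·t = 44, Σwᵢ·1 = 10.
And Σwᵢ·t·s = 921, Σwᵢ·s = 72.
MᵀWM·[m, c]ᵀ = MᵀWs becomes [[532, 44]; [44, 10]]·[m, c]ᵀ = [921, 72]ᵀ.
Δ = 532·10 − 44² = 3384.
m = (921·10 − 44·72)/3384 = 1007/564; c = (532·72 − 44·921)/3384 = -185/282.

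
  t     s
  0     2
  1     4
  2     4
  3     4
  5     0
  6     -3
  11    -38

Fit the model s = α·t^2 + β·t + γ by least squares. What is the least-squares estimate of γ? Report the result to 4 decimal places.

γ = 1.8889

With design matrix X, XᵀX = [[16660, 1708, 196]; [1708, 196, 28]; [196, 28, 7]] and Xᵀs = [-4650, -412, -27]ᵀ.
Solving the 3×3 system (Gaussian elimination) gives α = -275/504, β = 1201/504, γ = 17/9.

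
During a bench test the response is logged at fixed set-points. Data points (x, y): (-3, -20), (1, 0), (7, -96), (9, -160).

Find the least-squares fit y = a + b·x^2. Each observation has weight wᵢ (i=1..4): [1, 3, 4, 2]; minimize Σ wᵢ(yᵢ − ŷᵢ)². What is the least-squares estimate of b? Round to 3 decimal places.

The normal equations are: 10·a + 370·b = -724;  370·a + 22810·b = -44916.
Eliminating b: 22810·(row 1) − 370·(row 2) gives 91200·a = 22810·(-724) − 370·(-44916) = 104480, so a = 653/570.
Then b = ((-44916) − 370·(653/570))/22810 = -1133/570.

b = -1.988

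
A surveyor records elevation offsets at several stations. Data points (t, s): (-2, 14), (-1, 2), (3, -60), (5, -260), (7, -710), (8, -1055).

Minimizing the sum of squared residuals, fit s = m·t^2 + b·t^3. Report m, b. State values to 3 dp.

With design matrix X, XᵀX = [[7220, 52910]; [52910, 396212]] and Xᵀs = [-109292, -817924]ᵀ.
Δ = 7220·396212 − 52910² = 61182540.
m = ((-109292)·396212 − 52910·(-817924))/61182540 = -6610766/15295635; b = (7220·(-817924) − 52910·(-109292))/61182540 = -6138578/3059127.

m = -0.432, b = -2.007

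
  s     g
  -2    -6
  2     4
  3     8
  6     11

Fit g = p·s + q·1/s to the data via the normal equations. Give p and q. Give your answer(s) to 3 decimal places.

p = 1.807, q = 3.555

Compute the Gram sums: Σs·s = 53, Σs·1/s = 4, Σ1/s·1/s = 23/36.
And Σs·g = 110, Σ1/s·g = 19/2.
det = 53·(23/36) − 4² = 643/36.
p = (110·(23/36) − 4·(19/2))/(643/36) = 1162/643; q = (53·(19/2) − 4·110)/(643/36) = 2286/643.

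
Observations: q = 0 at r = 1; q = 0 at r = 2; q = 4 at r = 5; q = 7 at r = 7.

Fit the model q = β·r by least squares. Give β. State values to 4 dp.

β = 0.8734

Compute the Gram sums: Σr·r = 79.
For Xᵀq: Σr·q = 69.
β = 69/79 = 0.873418.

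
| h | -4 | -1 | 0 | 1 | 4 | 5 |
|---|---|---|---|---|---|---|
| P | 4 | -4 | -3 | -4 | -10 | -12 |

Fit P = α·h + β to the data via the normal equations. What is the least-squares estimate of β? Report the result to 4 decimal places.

β = -3.4377

The normal system XᵀX·[α, β]ᵀ = XᵀP is [[59, 5]; [5, 6]]·[α, β]ᵀ = [-116, -29]ᵀ.
Determinant 59·6 − 5² = 329.
α = ((-116)·6 − 5·(-29))/329 = -551/329; β = (59·(-29) − 5·(-116))/329 = -1131/329.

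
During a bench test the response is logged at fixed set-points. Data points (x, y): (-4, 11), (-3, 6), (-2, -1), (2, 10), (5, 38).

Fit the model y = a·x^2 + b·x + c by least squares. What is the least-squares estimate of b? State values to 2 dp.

Forming MᵀM = [[994, 34, 58]; [34, 58, -2]; [58, -2, 5]] and Mᵀy = [1216, 150, 64]ᵀ gives MᵀM·[a, b, c]ᵀ = Mᵀy.
Inverting the 3×3 Gram matrix, [a, b, c]ᵀ = [149/132, 3331/1716, 69/143]ᵀ.

b = 1.94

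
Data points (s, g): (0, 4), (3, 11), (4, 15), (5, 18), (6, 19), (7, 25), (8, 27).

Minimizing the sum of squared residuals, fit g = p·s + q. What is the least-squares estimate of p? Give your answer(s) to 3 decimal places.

AᵀA·[p, q]ᵀ = Aᵀg reads: 199·p + 33·q = 688;  33·p + 7·q = 119.
(Σs·s = 199, Σs = 33, Σ1 = 7, Σs·g = 688, Σg = 119.)
Determinant 199·7 − 33² = 304.
p = (688·7 − 33·119)/304 = 889/304; q = (199·119 − 33·688)/304 = 977/304.

p = 2.924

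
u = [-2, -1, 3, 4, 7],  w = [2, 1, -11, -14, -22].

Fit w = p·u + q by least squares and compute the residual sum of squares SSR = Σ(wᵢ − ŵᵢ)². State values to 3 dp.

SSR = 1.620

AᵀA·[p, q]ᵀ = Aᵀw reads: 79·p + 11·q = -248;  11·p + 5·q = -44.
Eliminating q: 5·(row 1) − 11·(row 2) gives 274·p = 5·(-248) − 11·(-44) = -756, so p = -378/137.
Then q = ((-44) − 11·(-378/137))/5 = -374/137.
Residuals: -108/137, 133/137, 1/137, -32/137, 6/137; SSR = 222/137.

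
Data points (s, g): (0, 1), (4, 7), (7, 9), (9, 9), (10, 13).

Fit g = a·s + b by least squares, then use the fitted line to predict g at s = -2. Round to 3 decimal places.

Entries of XᵀX: Σs·s = 246, Σs = 30, Σ1 = 5.
And Σs·g = 302, Σg = 39.
So XᵀX·[a, b]ᵀ = Xᵀg: [[246, 30]; [30, 5]]·[a, b]ᵀ = [302, 39]ᵀ.
Δ = 246·5 − 30² = 330.
a = (302·5 − 30·39)/330 = 34/33; b = (246·39 − 30·302)/330 = 89/55.
At s = -2: ĝ = (34/33)·(-2) + (89/55)·(1) = -73/165.

ĝ = -0.442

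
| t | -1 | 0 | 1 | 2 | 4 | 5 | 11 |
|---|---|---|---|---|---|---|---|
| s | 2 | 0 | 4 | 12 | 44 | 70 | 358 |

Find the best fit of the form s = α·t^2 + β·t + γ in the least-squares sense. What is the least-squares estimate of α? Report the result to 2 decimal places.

α = 3.03

Setting ∂/∂α … = 0 gives: 15540·α + 1528·β + 168·γ = 45826;  1528·α + 168·β + 22·γ = 4490;  168·α + 22·β + 7·γ = 490.
Solving the 3×3 system (Gaussian elimination) gives α = 365459/120442, β = -14675/17206, γ = -8613/60221.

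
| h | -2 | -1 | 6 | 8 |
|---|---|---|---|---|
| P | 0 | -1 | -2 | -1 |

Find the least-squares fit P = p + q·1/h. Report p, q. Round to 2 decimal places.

With design matrix M, MᵀM = [[4, -29/24]; [-29/24, 745/576]] and MᵀP = [-4, 13/24]ᵀ.
Δ = 4·(745/576) − (-29/24)² = 713/192.
p = ((-4)·(745/576) − (-29/24)·(13/24))/(713/192) = -2603/2139; q = (4·(13/24) − (-29/24)·(-4))/(713/192) = -512/713.

p = -1.22, q = -0.72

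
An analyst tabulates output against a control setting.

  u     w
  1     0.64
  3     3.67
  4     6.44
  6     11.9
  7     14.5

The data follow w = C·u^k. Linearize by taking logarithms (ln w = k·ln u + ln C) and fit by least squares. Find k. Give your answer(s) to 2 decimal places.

Taking logs, ln w = k·ln u + ln C, so regress ln w on ln u.
XᵀX = [[10.1257, 6.2226]; [6.2226, 5]], rhs = [13.6514, 7.8671]ᵀ  (here Σln u = 6.2226, Σ(ln u)² = 10.1257, Σln w = 7.8671, Σln u·ln w = 13.6514).
Slope k = (n·Σln u·ln w − Σln u·Σln w)/(n·Σ(ln u)² − (Σln u)²) = (5·13.6514 − 6.2226·7.8671)/11.9082 = 1.62102; ln C = (Σln w − k·Σln u)/n = -0.44396.

k = 1.62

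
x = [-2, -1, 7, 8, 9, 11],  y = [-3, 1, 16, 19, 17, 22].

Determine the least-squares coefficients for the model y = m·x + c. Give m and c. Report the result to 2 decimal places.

m = 1.88, c = 2.00

Compute the Gram sums: Σx·x = 320, Σx = 32, Σ1 = 6.
Moment sums: Σx·y = 664, Σy = 72.
Δ = 320·6 − 32² = 896.
m = (664·6 − 32·72)/896 = 15/8; c = (320·72 − 32·664)/896 = 2.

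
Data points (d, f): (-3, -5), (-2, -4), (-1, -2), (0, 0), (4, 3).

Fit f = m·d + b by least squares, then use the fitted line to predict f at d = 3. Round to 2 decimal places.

f̂ = 2.34

Compute the Gram sums: Σd·d = 30, Σd = -2, Σ1 = 5.
And Σd·f = 37, Σf = -8.
So AᵀA·[m, b]ᵀ = Aᵀf: [[30, -2]; [-2, 5]]·[m, b]ᵀ = [37, -8]ᵀ.
Δ = 30·5 − (-2)² = 146.
m = (37·5 − (-2)·(-8))/146 = 169/146; b = (30·(-8) − (-2)·37)/146 = -83/73.
At d = 3: f̂ = (169/146)·(3) + (-83/73)·(1) = 341/146.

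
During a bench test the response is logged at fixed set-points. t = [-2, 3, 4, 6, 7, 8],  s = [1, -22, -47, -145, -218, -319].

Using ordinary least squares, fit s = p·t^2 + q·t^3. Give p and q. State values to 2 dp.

Forming XᵀX = [[8146, 58586]; [58586, 431338]] and Xᵀs = [-37264, -273032]ᵀ gives XᵀX·[p, q]ᵀ = Xᵀs.
Eliminating q: 431338·(row 1) − 58586·(row 2) gives 81359952·p = 431338·(-37264) − 58586·(-273032) = -77526480, so p = -1615135/1694999.
Then q = ((-273032) − 58586·(-1615135/1694999))/431338 = -853541/1694999.

p = -0.95, q = -0.50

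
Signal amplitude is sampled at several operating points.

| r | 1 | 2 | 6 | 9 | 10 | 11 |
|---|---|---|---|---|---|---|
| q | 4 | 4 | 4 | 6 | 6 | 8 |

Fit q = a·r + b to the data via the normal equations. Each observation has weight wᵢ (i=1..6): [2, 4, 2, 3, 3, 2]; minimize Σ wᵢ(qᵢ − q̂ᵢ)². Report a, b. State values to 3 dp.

a = 0.319, b = 3.236

Sums needed: Σwᵢ·r·r = 875, Σwᵢ·r = 101, Σwᵢ·1 = 16.
Right-hand side: Σwᵢ·r·q = 606, Σwᵢ·q = 84.
Normal equations: [[875, 101]; [101, 16]]·[a, b]ᵀ = [606, 84]ᵀ.
Determinant 875·16 − 101² = 3799.
a = (606·16 − 101·84)/3799 = 1212/3799; b = (875·84 − 101·606)/3799 = 12294/3799.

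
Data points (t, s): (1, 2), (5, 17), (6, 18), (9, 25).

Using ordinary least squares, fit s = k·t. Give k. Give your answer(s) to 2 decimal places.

k = 2.94

From the data, Σt·t = 143.
For Aᵀs: Σt·s = 420.
AᵀA·[k]ᵀ = Aᵀs becomes [[143]]·[k]ᵀ = [420]ᵀ.
Hence k = 420 / 143 ≈ 2.93706.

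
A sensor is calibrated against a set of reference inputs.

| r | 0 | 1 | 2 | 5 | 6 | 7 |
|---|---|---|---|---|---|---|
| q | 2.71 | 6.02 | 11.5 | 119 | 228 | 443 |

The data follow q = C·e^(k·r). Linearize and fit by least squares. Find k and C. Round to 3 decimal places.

k = 0.733, C = 2.782

Taking logs, ln q = k·r + ln C, so regress ln q on r.
Σr = 21.0000, Σ(r)² = 115.0000, Σln q = 21.5364, Σr·ln q = 105.8065.
Equations: 115.0000·k + 21.0000·ln C = 105.8065;  21.0000·k + 6·ln C = 21.5364.
Solving (det = 249.0000): k = 0.73323, ln C = 1.02310, so C = exp(1.02310) = 2.78182.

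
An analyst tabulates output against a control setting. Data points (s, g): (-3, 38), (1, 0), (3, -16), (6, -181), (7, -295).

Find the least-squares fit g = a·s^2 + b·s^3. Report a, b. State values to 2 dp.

a = 1.16, b = -1.03

Compute the Gram sums: Σs^2·s^2 = 3860, Σs^2·s^3 = 24584, Σs^3·s^3 = 165764.
Moment sums: Σs^2·g = -20773, Σs^3·g = -141739.
Eliminating b: 165764·(row 1) − 24584·(row 2) gives 35475984·a = 165764·(-20773) − 24584·(-141739) = 41096004, so a = 3424667/2956332.
Then b = ((-141739) − 24584·(3424667/2956332))/165764 = -3035759/2956332.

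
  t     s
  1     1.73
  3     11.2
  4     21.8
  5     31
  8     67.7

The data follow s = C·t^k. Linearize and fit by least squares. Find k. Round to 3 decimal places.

k = 1.780

Linearized form: ln s = k·ln t + ln C. From the 5 transformed points,
XᵀX = [[10.0431, 6.1738]; [6.1738, 5]], rhs = [21.2184, 13.6950]ᵀ  (here Σln t = 6.1738, Σ(ln t)² = 10.0431, Σln s = 13.6950, Σln t·ln s = 21.2184).
Δ = 10.0431·5 − (6.1738)² = 12.1000; k = (21.2184·5 − 6.1738·13.6950)/12.1000 = 1.78032, ln C = (10.0431·13.6950 − 6.1738·21.2184)/12.1000 = 0.54074.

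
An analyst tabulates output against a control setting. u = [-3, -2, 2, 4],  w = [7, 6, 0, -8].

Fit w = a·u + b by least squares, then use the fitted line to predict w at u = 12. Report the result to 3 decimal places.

ŵ = -22.519

Forming MᵀM = [[33, 1]; [1, 4]] and Mᵀw = [-65, 5]ᵀ gives MᵀM·[a, b]ᵀ = Mᵀw.
Eliminating b: 4·(row 1) − 1·(row 2) gives 131·a = 4·(-65) − 1·5 = -265, so a = -265/131.
Then b = (5 − 1·(-265/131))/4 = 230/131.
At u = 12: ŵ = (-265/131)·(12) + (230/131)·(1) = -2950/131.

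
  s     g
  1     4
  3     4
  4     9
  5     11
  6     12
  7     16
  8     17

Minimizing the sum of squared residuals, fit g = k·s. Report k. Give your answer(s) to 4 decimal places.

k = 2.1350

Normal-equation sums: Σs·s = 200.
For Mᵀg: Σs·g = 427.
MᵀM·[k]ᵀ = Mᵀg becomes [[200]]·[k]ᵀ = [427]ᵀ.
Hence k = 427 / 200 ≈ 2.135.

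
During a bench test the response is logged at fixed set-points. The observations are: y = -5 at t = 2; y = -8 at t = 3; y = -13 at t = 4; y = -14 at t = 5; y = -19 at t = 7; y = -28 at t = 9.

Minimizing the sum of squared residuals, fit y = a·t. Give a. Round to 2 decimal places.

Normal-equation sums: Σt·t = 184.
Moment sums: Σt·y = -541.
So AᵀA·[a]ᵀ = Aᵀy: [[184]]·[a]ᵀ = [-541]ᵀ.
a = (-541)/184 = -2.94022.

a = -2.94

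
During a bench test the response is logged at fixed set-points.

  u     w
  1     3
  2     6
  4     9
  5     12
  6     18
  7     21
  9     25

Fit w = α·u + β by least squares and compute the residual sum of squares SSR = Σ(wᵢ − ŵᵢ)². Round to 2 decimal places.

Normal-equation sums: Σu·u = 212, Σu = 34, Σ1 = 7.
And Σu·w = 591, Σw = 94.
MᵀM·[α, β]ᵀ = Mᵀw becomes [[212, 34]; [34, 7]]·[α, β]ᵀ = [591, 94]ᵀ.
det = 212·7 − 34² = 328.
α = (591·7 − 34·94)/328 = 941/328; β = (212·94 − 34·591)/328 = -83/164.
Residuals: 209/328, 63/82, -323/164, -603/328, 53/41, 467/328, -103/328; SSR = 3953/328.

SSR = 12.05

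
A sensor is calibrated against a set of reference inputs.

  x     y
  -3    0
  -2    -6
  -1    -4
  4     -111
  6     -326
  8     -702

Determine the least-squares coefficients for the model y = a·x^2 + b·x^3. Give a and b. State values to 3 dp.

a = -3.086, b = -0.987

From the data, Σx^2·x^2 = 5746, Σx^2·x^3 = 41292, Σx^3·x^3 = 313690.
Right-hand side: Σx^2·y = -58468, Σx^3·y = -436892.
MᵀM·[a, b]ᵀ = Mᵀy becomes [[5746, 41292]; [41292, 313690]]·[a, b]ᵀ = [-58468, -436892]ᵀ.
Eliminating b: 313690·(row 1) − 41292·(row 2) gives 97433476·a = 313690·(-58468) − 41292·(-436892) = -300682456, so a = -75170614/24358369.
Then b = ((-436892) − 41292·(-75170614/24358369))/313690 = -24030194/24358369.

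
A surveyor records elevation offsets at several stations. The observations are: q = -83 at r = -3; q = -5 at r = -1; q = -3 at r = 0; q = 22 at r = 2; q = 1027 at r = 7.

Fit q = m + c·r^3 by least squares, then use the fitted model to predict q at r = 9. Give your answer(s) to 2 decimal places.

Setting ∂/∂m … = 0 gives: 5·m + 323·c = 958;  323·m + 118443·c = 354683.
(Σ1 = 5, Σr^3 = 323, Σr^3·r^3 = 118443, Σq = 958, Σr^3·q = 354683.)
Determinant 5·118443 − 323² = 487886.
m = (958·118443 − 323·354683)/487886 = -1094215/487886; c = (5·354683 − 323·958)/487886 = 1463981/487886.
At r = 9: q̂ = (-1094215/487886)·(1) + (1463981/487886)·(729) = 533073967/243943.

q̂ = 2185.24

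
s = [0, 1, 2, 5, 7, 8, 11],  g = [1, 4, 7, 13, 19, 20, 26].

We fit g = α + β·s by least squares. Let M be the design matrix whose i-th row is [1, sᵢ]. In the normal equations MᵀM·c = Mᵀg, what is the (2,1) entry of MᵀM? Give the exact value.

Row 2 ↔ basis s, column 1 ↔ basis 1, so (MᵀM)_{2,1} = Σᵢ s = (0)·(1) + (1)·(1) + (2)·(1) + (5)·(1) + (7)·(1) + (8)·(1) + (11)·(1) = 34.

34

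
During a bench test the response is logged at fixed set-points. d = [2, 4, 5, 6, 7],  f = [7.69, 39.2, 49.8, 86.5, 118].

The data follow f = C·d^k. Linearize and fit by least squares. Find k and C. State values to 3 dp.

k = 2.159, C = 1.755

With ln fᵢ as the transformed response and ln dᵢ as the regressor:
Sums: Σln d = 7.4265, Σ(ln d)² = 11.9895, Σln f = 18.8474, Σln d·ln f = 30.0644.
Normal system: [[11.9895, 7.4265]; [7.4265, 5]]·[k, ln C]ᵀ = [30.0644, 18.8474]ᵀ.
Solving (det = 4.7940): k = 2.15904, ln C = 0.56265, so C = exp(0.56265) = 1.75532.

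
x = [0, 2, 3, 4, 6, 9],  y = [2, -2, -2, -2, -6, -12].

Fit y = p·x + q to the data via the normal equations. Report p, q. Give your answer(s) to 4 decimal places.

p = -1.4800, q = 2.2533

With design matrix M, MᵀM = [[146, 24]; [24, 6]] and Mᵀy = [-162, -22]ᵀ.
Eliminating q: 6·(row 1) − 24·(row 2) gives 300·p = 6·(-162) − 24·(-22) = -444, so p = -37/25.
Then q = ((-22) − 24·(-37/25))/6 = 169/75.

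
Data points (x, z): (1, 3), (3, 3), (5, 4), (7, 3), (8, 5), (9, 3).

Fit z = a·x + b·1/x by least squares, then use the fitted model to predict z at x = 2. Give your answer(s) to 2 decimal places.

ẑ = 2.35

With design matrix M, MᵀM = [[229, 6]; [6, 7617241/6350400]] and Mᵀz = [120, 5197/840]ᵀ.
Determinant 229·(7617241/6350400) − 6² = 1515733789/6350400.
a = (120·(7617241/6350400) − 6·(5197/840))/(1515733789/6350400) = 678333000/1515733789; b = (229·(5197/840) − 6·120)/(1515733789/6350400) = 4424966280/1515733789.
At x = 2: ẑ = (678333000/1515733789)·(2) + (4424966280/1515733789)·(1/2) = 3569149140/1515733789.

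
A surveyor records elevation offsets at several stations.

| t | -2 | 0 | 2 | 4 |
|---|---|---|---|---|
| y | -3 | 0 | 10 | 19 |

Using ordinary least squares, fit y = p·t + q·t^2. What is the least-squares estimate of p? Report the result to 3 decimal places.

p = 2.886

Entries of AᵀA: Σt·t = 24, Σt·t^2 = 64, Σt^2·t^2 = 288.
And Σt·y = 102, Σt^2·y = 332.
det = 24·288 − 64² = 2816.
p = (102·288 − 64·332)/2816 = 127/44; q = (24·332 − 64·102)/2816 = 45/88.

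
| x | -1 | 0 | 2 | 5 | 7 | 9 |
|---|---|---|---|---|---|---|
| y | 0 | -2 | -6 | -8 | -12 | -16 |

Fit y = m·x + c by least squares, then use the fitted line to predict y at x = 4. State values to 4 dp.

Sums needed: Σx·x = 160, Σx = 22, Σ1 = 6.
And Σx·y = -280, Σy = -44.
Δ = 160·6 − 22² = 476.
m = ((-280)·6 − 22·(-44))/476 = -178/119; c = (160·(-44) − 22·(-280))/476 = -220/119.
At x = 4: ŷ = (-178/119)·(4) + (-220/119)·(1) = -932/119.

ŷ = -7.8319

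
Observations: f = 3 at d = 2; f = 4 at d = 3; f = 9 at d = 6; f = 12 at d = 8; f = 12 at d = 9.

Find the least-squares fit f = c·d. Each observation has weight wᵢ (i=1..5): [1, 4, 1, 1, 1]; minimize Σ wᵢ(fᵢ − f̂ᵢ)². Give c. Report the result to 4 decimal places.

Sums needed: Σwᵢ·d·d = 221.
And Σwᵢ·d·f = 312.
Normal equations: [[221]]·[c]ᵀ = [312]ᵀ.
c = 312/221 = 1.41176.

c = 1.4118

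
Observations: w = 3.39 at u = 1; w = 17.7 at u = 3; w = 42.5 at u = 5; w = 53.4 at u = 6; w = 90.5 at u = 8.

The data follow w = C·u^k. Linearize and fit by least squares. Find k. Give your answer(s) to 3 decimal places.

Let Y = ln w. Fitting Y = k·ln u + ln C by least squares:
Σln u = 6.5793, Σ(ln u)² = 11.3317, Σln w = 16.3271, Σln u·ln w = 25.6874.
Equations: 11.3317·k + 6.5793·ln C = 25.6874;  6.5793·k + 5·ln C = 16.3271.
Slope k = (n·Σln u·ln w − Σln u·Σln w)/(n·Σ(ln u)² − (Σln u)²) = (5·25.6874 − 6.5793·16.3271)/13.3720 = 1.57173; ln C = (Σln w − k·Σln u)/n = 1.19725.

k = 1.572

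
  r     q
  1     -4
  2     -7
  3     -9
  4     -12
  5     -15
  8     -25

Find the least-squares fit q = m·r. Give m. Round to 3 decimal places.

Entries of AᵀA: Σr·r = 119.
For Aᵀq: Σr·q = -368.
Normal equations: [[119]]·[m]ᵀ = [-368]ᵀ.
Hence m = -368 / 119 ≈ -3.09244.

m = -3.092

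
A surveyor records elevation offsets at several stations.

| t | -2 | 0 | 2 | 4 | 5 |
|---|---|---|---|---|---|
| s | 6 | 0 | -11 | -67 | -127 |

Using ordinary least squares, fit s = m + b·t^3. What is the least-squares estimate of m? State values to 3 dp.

Setting ∂/∂m … = 0 gives: 5·m + 189·b = -199;  189·m + 19849·b = -20299.
Eliminating b: 19849·(row 1) − 189·(row 2) gives 63524·m = 19849·(-199) − 189·(-20299) = -113440, so m = -28360/15881.
Then b = ((-20299) − 189·(-28360/15881))/19849 = -15971/15881.

m = -1.786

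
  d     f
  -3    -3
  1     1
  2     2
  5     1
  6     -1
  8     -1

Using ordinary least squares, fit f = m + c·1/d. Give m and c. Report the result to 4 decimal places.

m = -1.0592, c = 3.2294

The normal system XᵀX·[m, c]ᵀ = Xᵀf is [[6, 199/120]; [199/120, 20801/14400]]·[m, c]ᵀ = [-1, 349/120]ᵀ.
Eliminating c: (20801/14400)·(row 1) − (199/120)·(row 2) gives (17041/2880)·m = (20801/14400)·(-1) − (199/120)·(349/120) = -2507/400, so m = -90252/85205.
Then c = ((349/120) − (199/120)·(-90252/85205))/(20801/14400) = 55032/17041.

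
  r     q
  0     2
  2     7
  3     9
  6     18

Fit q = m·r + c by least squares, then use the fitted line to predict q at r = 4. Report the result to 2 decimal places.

The normal equations are: 49·m + 11·c = 149;  11·m + 4·c = 36.
(Σr·r = 49, Σr = 11, Σ1 = 4, Σr·q = 149, Σq = 36.)
det = 49·4 − 11² = 75.
m = (149·4 − 11·36)/75 = 8/3; c = (49·36 − 11·149)/75 = 5/3.
At r = 4: q̂ = (8/3)·(4) + (5/3)·(1) = 37/3.

q̂ = 12.33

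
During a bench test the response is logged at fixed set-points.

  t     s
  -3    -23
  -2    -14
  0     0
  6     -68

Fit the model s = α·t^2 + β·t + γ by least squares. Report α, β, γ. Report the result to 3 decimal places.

Sums needed: Σt^2·t^2 = 1393, Σt^2·t = 181, Σt^2 = 49, Σt·t = 49, Σt = 1, Σ1 = 4.
Right-hand side: Σt^2·s = -2711, Σt·s = -311, Σs = -105.
Normal equations: [[1393, 181, 49]; [181, 49, 1]; [49, 1, 4]]·[α, β, γ]ᵀ = [-2711, -311, -105]ᵀ.
Row-reducing yields α = -1427/678, β = 4897/3390, γ = -468/565.

α = -2.105, β = 1.445, γ = -0.828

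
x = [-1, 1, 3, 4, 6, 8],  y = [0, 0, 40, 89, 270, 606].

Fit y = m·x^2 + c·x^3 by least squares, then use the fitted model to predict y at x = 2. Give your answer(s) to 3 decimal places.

ŷ = 14.172

From the data, Σx^2·x^2 = 5731, Σx^2·x^3 = 41811, Σx^3·x^3 = 313627.
Right-hand side: Σx^2·y = 50288, Σx^3·y = 375368.
So AᵀA·[m, c]ᵀ = Aᵀy: [[5731, 41811]; [41811, 313627]]·[m, c]ᵀ = [50288, 375368]ᵀ.
Eliminating c: 313627·(row 1) − 41811·(row 2) gives 49236616·m = 313627·50288 − 41811·375368 = 77163128, so m = 9645391/6154577.
Then c = (375368 − 41811·(9645391/6154577))/313627 = 552755/559507.
At x = 2: ŷ = (9645391/6154577)·(4) + (552755/559507)·(8) = 87224004/6154577.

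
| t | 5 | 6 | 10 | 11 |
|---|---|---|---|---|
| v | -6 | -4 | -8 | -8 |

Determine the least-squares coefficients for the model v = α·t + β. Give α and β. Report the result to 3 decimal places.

α = -0.538, β = -2.192

Compute the Gram sums: Σt·t = 282, Σt = 32, Σ1 = 4.
Moment sums: Σt·v = -222, Σv = -26.
XᵀX·[α, β]ᵀ = Xᵀv becomes [[282, 32]; [32, 4]]·[α, β]ᵀ = [-222, -26]ᵀ.
Determinant 282·4 − 32² = 104.
α = ((-222)·4 − 32·(-26))/104 = -7/13; β = (282·(-26) − 32·(-222))/104 = -57/26.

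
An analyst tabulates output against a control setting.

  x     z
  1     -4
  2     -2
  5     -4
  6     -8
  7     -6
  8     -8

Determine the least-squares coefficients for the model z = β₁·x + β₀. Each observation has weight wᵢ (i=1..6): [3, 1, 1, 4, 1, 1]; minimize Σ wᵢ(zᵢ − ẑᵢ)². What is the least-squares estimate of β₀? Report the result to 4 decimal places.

With design matrix A, AᵀWA = [[289, 49]; [49, 11]] and AᵀWz = [-334, -64]ᵀ.
det = 289·11 − 49² = 778.
β₁ = ((-334)·11 − 49·(-64))/778 = -269/389; β₀ = (289·(-64) − 49·(-334))/778 = -1065/389.

β₀ = -2.7378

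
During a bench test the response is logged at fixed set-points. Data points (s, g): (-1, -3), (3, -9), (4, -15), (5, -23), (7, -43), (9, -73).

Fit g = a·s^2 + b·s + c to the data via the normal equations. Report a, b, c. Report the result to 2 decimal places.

a = -0.92, b = 0.41, c = -1.78

With design matrix M, MᵀM = [[9925, 1287, 181]; [1287, 181, 27]; [181, 27, 6]] and Mᵀg = [-8919, -1157, -166]ᵀ.
Row-reducing yields a = -8357/9086, b = 3755/9086, c = -8087/4543.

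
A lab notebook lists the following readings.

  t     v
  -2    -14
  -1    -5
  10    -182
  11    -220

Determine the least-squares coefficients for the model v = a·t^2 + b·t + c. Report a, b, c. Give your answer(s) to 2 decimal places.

a = -1.96, b = 1.68, c = -2.15

From the data, Σt^2·t^2 = 24658, Σt^2·t = 2322, Σt^2 = 226, Σt·t = 226, Σt = 18, Σ1 = 4.
For Mᵀv: Σt^2·v = -44881, Σt·v = -4207, Σv = -421.
Solving the 3×3 system (Gaussian elimination) gives a = -47/24, b = 389/232, c = -187/87.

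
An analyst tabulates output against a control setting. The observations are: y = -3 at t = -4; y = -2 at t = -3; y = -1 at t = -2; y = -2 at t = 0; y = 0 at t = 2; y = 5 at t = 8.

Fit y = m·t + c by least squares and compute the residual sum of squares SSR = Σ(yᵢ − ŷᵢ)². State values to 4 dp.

SSR = 3.7005

With design matrix X, XᵀX = [[97, 1]; [1, 6]] and Xᵀy = [60, -3]ᵀ.
Δ = 97·6 − 1² = 581.
m = (60·6 − 1·(-3))/581 = 363/581; c = (97·(-3) − 1·60)/581 = -351/581.
Residuals: 60/581, 278/581, 496/581, -811/581, -375/581, 352/581; SSR = 2150/581.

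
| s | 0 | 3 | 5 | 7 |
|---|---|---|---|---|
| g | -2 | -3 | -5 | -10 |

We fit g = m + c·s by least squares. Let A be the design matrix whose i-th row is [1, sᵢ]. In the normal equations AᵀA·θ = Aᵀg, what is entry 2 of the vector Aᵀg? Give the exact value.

Entry 2 ↔ basis s, so (Aᵀg)_{2} = Σᵢ (s)·gᵢ = (0)·(-2) + (3)·(-3) + (5)·(-5) + (7)·(-10) = -104.

-104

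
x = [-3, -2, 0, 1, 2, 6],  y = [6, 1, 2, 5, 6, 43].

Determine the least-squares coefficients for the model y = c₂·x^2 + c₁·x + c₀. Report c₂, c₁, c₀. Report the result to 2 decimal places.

From the data, Σx^2·x^2 = 1410, Σx^2·x = 190, Σx^2 = 54, Σx·x = 54, Σx = 4, Σ1 = 6.
Right-hand side: Σx^2·y = 1635, Σx·y = 255, Σy = 63.
Normal equations: [[1410, 190, 54]; [190, 54, 4]; [54, 4, 6]]·[c₂, c₁, c₀]ᵀ = [1635, 255, 63]ᵀ.
Row-reducing yields c₂ = 13/14, c₁ = 15/11, c₀ = 95/77.

c₂ = 0.93, c₁ = 1.36, c₀ = 1.23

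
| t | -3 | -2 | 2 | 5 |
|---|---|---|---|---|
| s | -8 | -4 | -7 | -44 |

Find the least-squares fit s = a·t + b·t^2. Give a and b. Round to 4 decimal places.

a = -1.3981, b = -1.4620

MᵀM·[a, b]ᵀ = Mᵀs reads: 42·a + 98·b = -202;  98·a + 738·b = -1216.
(Σt·t = 42, Σt·t^2 = 98, Σt^2·t^2 = 738, Σt·s = -202, Σt^2·s = -1216.)
Eliminating b: 738·(row 1) − 98·(row 2) gives 21392·a = 738·(-202) − 98·(-1216) = -29908, so a = -7477/5348.
Then b = ((-1216) − 98·(-7477/5348))/738 = -1117/764.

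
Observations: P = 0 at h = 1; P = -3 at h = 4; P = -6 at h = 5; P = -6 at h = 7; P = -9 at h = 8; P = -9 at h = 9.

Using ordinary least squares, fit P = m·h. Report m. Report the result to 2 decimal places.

m = -1.00

Entries of AᵀA: Σh·h = 236.
For AᵀP: Σh·P = -237.
Normal equations: [[236]]·[m]ᵀ = [-237]ᵀ.
Hence m = -237 / 236 ≈ -1.00424.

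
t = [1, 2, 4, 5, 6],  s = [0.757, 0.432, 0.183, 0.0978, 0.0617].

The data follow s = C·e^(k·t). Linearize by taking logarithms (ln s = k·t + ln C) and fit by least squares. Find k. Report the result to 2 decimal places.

k = -0.50

Linearized form: ln s = k·t + ln C. From the 5 transformed points,
AᵀA = [[82.0000, 18.0000]; [18.0000, 5]], rhs = [-37.0871, -7.9263]ᵀ  (here Σt = 18.0000, Σ(t)² = 82.0000, Σln s = -7.9263, Σt·ln s = -37.0871).
Solving (det = 86.0000): k = -0.49724, ln C = 0.20479.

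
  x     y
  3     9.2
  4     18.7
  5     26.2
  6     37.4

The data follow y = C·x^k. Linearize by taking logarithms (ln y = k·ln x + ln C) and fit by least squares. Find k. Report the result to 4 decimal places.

k = 1.9895

Let Y = ln y. Fitting Y = k·ln x + ln C by least squares:
XᵀX = [[8.9295, 5.8861]; [5.8861, 4]], rhs = [18.2430, 12.0352]ᵀ  (here Σln x = 5.8861, Σ(ln x)² = 8.9295, Σln y = 12.0352, Σln x·ln y = 18.2430).
Δ = 8.9295·4 − (5.8861)² = 1.0716; k = (18.2430·4 − 5.8861·12.0352)/1.0716 = 1.98954, ln C = (8.9295·12.0352 − 5.8861·18.2430)/1.0716 = 0.08114.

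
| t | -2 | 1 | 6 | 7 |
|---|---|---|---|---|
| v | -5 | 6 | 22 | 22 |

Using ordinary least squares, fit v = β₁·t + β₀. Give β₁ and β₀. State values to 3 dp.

β₁ = 3.093, β₀ = 1.972

Setting ∂/∂β₁ … = 0 gives: 90·β₁ + 12·β₀ = 302;  12·β₁ + 4·β₀ = 45.
(Σt·t = 90, Σt = 12, Σ1 = 4, Σt·v = 302, Σv = 45.)
Eliminating β₀: 4·(row 1) − 12·(row 2) gives 216·β₁ = 4·302 − 12·45 = 668, so β₁ = 167/54.
Then β₀ = (45 − 12·(167/54))/4 = 71/36.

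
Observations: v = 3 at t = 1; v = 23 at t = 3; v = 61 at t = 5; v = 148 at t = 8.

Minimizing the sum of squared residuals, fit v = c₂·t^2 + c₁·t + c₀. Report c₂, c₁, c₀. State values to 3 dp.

From the data, Σt^2·t^2 = 4803, Σt^2·t = 665, Σt^2 = 99, Σt·t = 99, Σt = 17, Σ1 = 4.
For Xᵀv: Σt^2·v = 11207, Σt·v = 1561, Σv = 235.
Normal equations: [[4803, 665, 99]; [665, 99, 17]; [99, 17, 4]]·[c₂, c₁, c₀]ᵀ = [11207, 1561, 235]ᵀ.
Solving the 3×3 system (Gaussian elimination) gives c₂ = 6873/3278, c₁ = 6143/3278, c₀ = -1816/1639.

c₂ = 2.097, c₁ = 1.874, c₀ = -1.108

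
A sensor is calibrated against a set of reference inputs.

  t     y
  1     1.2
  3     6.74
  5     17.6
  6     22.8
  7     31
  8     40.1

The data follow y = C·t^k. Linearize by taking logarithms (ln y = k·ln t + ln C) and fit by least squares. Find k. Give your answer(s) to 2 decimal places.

With ln yᵢ as the transformed response and ln tᵢ as the regressor:
Over the data: Σln t = 8.5252, Σ(ln t)² = 15.1183, Σln y = 15.2104, Σln t·ln y = 26.6726.
Normal system: [[15.1183, 8.5252]; [8.5252, 6]]·[k, ln C]ᵀ = [26.6726, 15.2104]ᵀ.
Solving (det = 18.0313): k = 1.68397, ln C = 0.14238.

k = 1.68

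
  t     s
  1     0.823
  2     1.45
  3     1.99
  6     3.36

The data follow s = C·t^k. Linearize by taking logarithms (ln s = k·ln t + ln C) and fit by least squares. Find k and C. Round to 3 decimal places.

With ln sᵢ as the transformed response and ln tᵢ as the regressor:
Over the data: Σln t = 3.5835, Σ(ln t)² = 4.8978, Σln s = 2.0768, Σln t·ln s = 3.1850.
Normal system: [[4.8978, 3.5835]; [3.5835, 4]]·[k, ln C]ᵀ = [3.1850, 2.0768]ᵀ.
Δ = 4.8978·4 − (3.5835)² = 6.7496; k = (3.1850·4 − 3.5835·2.0768)/6.7496 = 0.78490, ln C = (4.8978·2.0768 − 3.5835·3.1850)/6.7496 = -0.18397, so C = exp(-0.18397) = 0.83196.

k = 0.785, C = 0.832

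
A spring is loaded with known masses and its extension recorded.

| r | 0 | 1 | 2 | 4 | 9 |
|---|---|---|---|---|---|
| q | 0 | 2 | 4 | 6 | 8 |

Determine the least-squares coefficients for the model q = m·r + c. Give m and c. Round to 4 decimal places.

AᵀA·[m, c]ᵀ = Aᵀq reads: 102·m + 16·c = 106;  16·m + 5·c = 20.
Δ = 102·5 − 16² = 254.
m = (106·5 − 16·20)/254 = 105/127; c = (102·20 − 16·106)/254 = 172/127.

m = 0.8268, c = 1.3543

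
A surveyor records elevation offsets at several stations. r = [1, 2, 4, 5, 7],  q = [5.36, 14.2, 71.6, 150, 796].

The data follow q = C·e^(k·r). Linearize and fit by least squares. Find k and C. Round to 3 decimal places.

k = 0.823, C = 2.538

Linearized form: ln q = k·r + ln C. From the 5 transformed points,
Σr = 19.0000, Σ(r)² = 95.0000, Σln q = 20.2935, Σr·ln q = 95.8802.
Normal system: [[95.0000, 19.0000]; [19.0000, 5]]·[k, ln C]ᵀ = [95.8802, 20.2935]ᵀ.
Δ = 95.0000·5 − (19.0000)² = 114.0000; k = (95.8802·5 − 19.0000·20.2935)/114.0000 = 0.82302, ln C = (95.0000·20.2935 − 19.0000·95.8802)/114.0000 = 0.93125, so C = exp(0.93125) = 2.53767.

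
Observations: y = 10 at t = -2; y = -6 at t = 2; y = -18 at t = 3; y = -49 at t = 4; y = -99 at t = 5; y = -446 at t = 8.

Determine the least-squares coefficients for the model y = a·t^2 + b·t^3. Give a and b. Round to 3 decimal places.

a = 0.895, b = -0.982

From the data, Σt^2·t^2 = 5090, Σt^2·t^3 = 37160, Σt^3·t^3 = 282722.
Right-hand side: Σt^2·y = -31949, Σt^3·y = -244477.
So MᵀM·[a, b]ᵀ = Mᵀy: [[5090, 37160]; [37160, 282722]]·[a, b]ᵀ = [-31949, -244477]ᵀ.
det = 5090·282722 − 37160² = 58189380.
a = ((-31949)·282722 − 37160·(-244477))/58189380 = 26040071/29094690; b = (5090·(-244477) − 37160·(-31949))/58189380 = -5716309/5818938.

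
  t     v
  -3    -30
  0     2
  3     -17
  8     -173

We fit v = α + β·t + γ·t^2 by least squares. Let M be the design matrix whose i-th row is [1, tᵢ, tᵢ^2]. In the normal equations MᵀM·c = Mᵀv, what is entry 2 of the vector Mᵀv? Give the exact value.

-1345

Entry 2 ↔ basis t, so (Mᵀv)_{2} = Σᵢ (t)·vᵢ = (-3)·(-30) + (0)·(2) + (3)·(-17) + (8)·(-173) = -1345.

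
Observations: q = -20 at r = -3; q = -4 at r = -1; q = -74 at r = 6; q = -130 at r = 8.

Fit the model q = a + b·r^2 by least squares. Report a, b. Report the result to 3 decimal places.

a = -2.000, b = -2.000

Forming AᵀA = [[4, 110]; [110, 5474]] and Aᵀq = [-228, -11168]ᵀ gives AᵀA·[a, b]ᵀ = Aᵀq.
Determinant 4·5474 − 110² = 9796.
a = ((-228)·5474 − 110·(-11168))/9796 = -2; b = (4·(-11168) − 110·(-228))/9796 = -2.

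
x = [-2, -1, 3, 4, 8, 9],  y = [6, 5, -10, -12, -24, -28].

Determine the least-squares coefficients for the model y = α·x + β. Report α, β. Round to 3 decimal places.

With design matrix M, MᵀM = [[175, 21]; [21, 6]] and Mᵀy = [-539, -63]ᵀ.
Δ = 175·6 − 21² = 609.
α = ((-539)·6 − 21·(-63))/609 = -91/29; β = (175·(-63) − 21·(-539))/609 = 14/29.

α = -3.138, β = 0.483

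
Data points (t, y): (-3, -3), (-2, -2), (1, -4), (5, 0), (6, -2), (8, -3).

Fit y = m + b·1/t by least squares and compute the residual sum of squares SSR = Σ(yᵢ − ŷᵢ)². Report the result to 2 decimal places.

SSR = 8.33

From the data, Σ1 = 6, Σ1/t = 79/120, Σ1/t·1/t = 20801/14400.
For Xᵀy: Σy = -14, Σ1/t·y = -65/24.
Normal equations: [[6, 79/120]; [79/120, 20801/14400]]·[m, b]ᵀ = [-14, -65/24]ᵀ.
det = 6·(20801/14400) − (79/120)² = 23713/2880.
m = ((-14)·(20801/14400) − (79/120)·(-65/24))/(23713/2880) = -265539/118565; b = (6·(-65/24) − (79/120)·(-14))/(23713/2880) = -20256/23713.
Residuals: -123916/118565, -22231/118565, -107441/118565, 57159/23713, 45289/118565, -77496/118565; SSR = 987884/118565.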